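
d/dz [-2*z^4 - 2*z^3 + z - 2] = -8*z^3 - 6*z^2 + 1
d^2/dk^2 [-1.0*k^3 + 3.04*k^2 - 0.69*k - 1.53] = 6.08 - 6.0*k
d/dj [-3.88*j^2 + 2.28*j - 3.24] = 2.28 - 7.76*j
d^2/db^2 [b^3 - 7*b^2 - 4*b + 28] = 6*b - 14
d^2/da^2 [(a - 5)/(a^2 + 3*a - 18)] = 2*((2 - 3*a)*(a^2 + 3*a - 18) + (a - 5)*(2*a + 3)^2)/(a^2 + 3*a - 18)^3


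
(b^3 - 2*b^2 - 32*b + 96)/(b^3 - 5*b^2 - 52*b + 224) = (b^2 + 2*b - 24)/(b^2 - b - 56)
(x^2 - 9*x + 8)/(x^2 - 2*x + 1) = (x - 8)/(x - 1)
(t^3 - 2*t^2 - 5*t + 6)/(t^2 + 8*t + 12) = (t^2 - 4*t + 3)/(t + 6)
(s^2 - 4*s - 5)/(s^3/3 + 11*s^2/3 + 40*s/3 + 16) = 3*(s^2 - 4*s - 5)/(s^3 + 11*s^2 + 40*s + 48)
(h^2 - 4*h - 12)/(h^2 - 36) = (h + 2)/(h + 6)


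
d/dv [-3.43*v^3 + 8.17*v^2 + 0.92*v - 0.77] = -10.29*v^2 + 16.34*v + 0.92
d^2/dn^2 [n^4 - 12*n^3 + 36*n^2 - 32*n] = 12*n^2 - 72*n + 72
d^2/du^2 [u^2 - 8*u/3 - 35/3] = 2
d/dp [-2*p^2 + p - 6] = 1 - 4*p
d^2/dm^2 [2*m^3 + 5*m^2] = 12*m + 10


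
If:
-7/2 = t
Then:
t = -7/2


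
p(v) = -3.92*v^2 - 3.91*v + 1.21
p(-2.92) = -20.80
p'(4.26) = -37.31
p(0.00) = 1.21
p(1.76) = -17.81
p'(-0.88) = 2.99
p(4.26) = -86.59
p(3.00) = -45.80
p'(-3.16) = 20.86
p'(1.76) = -17.71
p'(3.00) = -27.43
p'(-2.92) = 18.98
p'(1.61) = -16.53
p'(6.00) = -50.95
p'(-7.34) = 53.64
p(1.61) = -15.25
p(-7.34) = -181.28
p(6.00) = -163.37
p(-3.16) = -25.58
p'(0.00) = -3.91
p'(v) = -7.84*v - 3.91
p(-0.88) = 1.62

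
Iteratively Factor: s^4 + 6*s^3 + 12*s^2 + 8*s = (s + 2)*(s^3 + 4*s^2 + 4*s) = s*(s + 2)*(s^2 + 4*s + 4) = s*(s + 2)^2*(s + 2)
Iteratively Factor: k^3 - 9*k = (k + 3)*(k^2 - 3*k) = k*(k + 3)*(k - 3)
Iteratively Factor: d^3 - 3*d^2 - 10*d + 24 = (d - 4)*(d^2 + d - 6) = (d - 4)*(d + 3)*(d - 2)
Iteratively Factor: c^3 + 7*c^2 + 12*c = (c + 4)*(c^2 + 3*c) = (c + 3)*(c + 4)*(c)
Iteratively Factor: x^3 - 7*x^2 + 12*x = (x - 4)*(x^2 - 3*x) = x*(x - 4)*(x - 3)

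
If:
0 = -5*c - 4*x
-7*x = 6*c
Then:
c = 0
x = 0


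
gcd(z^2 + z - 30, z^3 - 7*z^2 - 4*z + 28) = 1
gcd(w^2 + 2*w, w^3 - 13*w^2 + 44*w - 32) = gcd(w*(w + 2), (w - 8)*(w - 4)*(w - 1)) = 1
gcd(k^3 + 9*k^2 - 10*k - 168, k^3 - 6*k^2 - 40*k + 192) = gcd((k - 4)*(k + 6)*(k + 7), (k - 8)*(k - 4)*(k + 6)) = k^2 + 2*k - 24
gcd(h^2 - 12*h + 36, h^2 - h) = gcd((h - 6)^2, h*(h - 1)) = 1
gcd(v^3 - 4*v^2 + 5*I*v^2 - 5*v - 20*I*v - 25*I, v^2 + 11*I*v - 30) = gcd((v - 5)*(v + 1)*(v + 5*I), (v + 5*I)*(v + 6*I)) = v + 5*I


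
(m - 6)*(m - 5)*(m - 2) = m^3 - 13*m^2 + 52*m - 60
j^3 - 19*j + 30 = (j - 3)*(j - 2)*(j + 5)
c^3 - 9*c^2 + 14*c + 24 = (c - 6)*(c - 4)*(c + 1)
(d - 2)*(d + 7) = d^2 + 5*d - 14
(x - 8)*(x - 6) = x^2 - 14*x + 48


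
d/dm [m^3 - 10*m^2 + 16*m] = 3*m^2 - 20*m + 16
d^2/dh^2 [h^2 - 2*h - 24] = 2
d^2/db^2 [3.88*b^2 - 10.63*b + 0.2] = 7.76000000000000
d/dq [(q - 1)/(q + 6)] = 7/(q + 6)^2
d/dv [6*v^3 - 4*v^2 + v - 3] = 18*v^2 - 8*v + 1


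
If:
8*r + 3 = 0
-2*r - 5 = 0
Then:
No Solution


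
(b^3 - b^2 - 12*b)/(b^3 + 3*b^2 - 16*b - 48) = b/(b + 4)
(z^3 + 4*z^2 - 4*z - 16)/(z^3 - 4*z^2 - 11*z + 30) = (z^2 + 6*z + 8)/(z^2 - 2*z - 15)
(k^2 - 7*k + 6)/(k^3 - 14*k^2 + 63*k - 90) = (k - 1)/(k^2 - 8*k + 15)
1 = 1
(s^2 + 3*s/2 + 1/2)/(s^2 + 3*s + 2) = (s + 1/2)/(s + 2)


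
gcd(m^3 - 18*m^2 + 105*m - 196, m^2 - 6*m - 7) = m - 7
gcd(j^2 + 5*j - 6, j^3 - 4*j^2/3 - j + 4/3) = j - 1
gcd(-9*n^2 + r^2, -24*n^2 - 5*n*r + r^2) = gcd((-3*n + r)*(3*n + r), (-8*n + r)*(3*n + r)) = 3*n + r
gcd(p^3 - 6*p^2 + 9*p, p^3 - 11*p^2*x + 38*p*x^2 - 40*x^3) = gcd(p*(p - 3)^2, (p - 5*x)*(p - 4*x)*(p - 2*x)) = 1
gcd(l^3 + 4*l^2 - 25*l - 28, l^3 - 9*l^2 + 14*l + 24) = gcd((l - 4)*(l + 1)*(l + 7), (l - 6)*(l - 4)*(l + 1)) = l^2 - 3*l - 4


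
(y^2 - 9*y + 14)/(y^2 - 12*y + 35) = (y - 2)/(y - 5)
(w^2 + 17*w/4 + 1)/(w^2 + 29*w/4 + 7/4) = (w + 4)/(w + 7)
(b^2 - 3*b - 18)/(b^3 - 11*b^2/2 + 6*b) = 2*(b^2 - 3*b - 18)/(b*(2*b^2 - 11*b + 12))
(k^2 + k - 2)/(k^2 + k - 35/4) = 4*(k^2 + k - 2)/(4*k^2 + 4*k - 35)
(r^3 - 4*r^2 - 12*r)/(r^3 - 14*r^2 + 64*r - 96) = r*(r + 2)/(r^2 - 8*r + 16)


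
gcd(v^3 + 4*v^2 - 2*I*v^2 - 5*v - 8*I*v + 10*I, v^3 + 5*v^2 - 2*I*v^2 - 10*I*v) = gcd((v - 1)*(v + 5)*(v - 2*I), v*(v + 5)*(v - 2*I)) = v^2 + v*(5 - 2*I) - 10*I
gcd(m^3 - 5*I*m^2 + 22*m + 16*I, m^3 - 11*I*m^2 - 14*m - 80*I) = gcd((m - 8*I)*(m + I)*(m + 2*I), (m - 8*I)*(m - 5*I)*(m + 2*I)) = m^2 - 6*I*m + 16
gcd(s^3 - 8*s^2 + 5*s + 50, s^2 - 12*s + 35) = s - 5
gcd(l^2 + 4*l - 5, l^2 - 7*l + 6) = l - 1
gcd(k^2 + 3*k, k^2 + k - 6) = k + 3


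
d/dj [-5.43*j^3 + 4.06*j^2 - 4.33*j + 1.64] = -16.29*j^2 + 8.12*j - 4.33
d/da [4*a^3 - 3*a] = 12*a^2 - 3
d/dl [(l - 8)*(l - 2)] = 2*l - 10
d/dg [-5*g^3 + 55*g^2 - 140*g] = -15*g^2 + 110*g - 140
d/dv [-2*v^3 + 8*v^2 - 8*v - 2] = -6*v^2 + 16*v - 8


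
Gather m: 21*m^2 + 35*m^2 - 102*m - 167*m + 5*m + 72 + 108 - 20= 56*m^2 - 264*m + 160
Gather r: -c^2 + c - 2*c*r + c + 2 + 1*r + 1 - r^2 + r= -c^2 + 2*c - r^2 + r*(2 - 2*c) + 3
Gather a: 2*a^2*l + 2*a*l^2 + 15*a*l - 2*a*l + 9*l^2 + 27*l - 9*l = 2*a^2*l + a*(2*l^2 + 13*l) + 9*l^2 + 18*l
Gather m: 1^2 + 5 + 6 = 12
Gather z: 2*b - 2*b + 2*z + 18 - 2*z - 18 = 0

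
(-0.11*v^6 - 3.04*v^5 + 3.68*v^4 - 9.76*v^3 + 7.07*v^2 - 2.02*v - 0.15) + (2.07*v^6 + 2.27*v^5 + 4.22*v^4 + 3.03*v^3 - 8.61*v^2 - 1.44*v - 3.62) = 1.96*v^6 - 0.77*v^5 + 7.9*v^4 - 6.73*v^3 - 1.54*v^2 - 3.46*v - 3.77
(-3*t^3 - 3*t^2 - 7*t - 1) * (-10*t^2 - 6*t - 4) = 30*t^5 + 48*t^4 + 100*t^3 + 64*t^2 + 34*t + 4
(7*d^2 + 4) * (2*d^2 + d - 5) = 14*d^4 + 7*d^3 - 27*d^2 + 4*d - 20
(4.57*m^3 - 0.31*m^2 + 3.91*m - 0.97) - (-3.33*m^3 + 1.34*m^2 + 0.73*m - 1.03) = 7.9*m^3 - 1.65*m^2 + 3.18*m + 0.0600000000000001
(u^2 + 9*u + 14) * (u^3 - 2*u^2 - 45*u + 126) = u^5 + 7*u^4 - 49*u^3 - 307*u^2 + 504*u + 1764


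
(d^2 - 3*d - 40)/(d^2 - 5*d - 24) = (d + 5)/(d + 3)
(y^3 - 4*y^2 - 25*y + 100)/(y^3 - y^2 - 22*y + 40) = (y - 5)/(y - 2)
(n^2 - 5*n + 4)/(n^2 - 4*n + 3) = (n - 4)/(n - 3)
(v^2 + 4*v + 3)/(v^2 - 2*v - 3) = (v + 3)/(v - 3)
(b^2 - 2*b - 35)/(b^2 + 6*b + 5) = (b - 7)/(b + 1)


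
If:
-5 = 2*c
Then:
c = -5/2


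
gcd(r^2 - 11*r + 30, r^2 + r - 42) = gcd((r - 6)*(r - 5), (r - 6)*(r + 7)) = r - 6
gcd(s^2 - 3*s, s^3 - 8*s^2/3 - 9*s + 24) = s - 3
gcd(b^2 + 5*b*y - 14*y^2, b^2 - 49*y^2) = b + 7*y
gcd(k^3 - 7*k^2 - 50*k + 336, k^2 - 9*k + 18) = k - 6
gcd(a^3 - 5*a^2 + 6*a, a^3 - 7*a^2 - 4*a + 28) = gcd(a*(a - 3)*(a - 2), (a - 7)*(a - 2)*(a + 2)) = a - 2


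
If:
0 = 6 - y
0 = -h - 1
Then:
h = -1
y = 6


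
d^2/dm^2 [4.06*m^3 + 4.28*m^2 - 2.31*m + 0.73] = 24.36*m + 8.56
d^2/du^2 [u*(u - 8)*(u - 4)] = 6*u - 24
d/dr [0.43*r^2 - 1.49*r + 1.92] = 0.86*r - 1.49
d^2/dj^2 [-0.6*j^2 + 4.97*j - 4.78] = -1.20000000000000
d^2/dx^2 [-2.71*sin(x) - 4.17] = 2.71*sin(x)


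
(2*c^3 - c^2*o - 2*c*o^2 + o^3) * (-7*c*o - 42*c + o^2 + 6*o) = -14*c^4*o - 84*c^4 + 9*c^3*o^2 + 54*c^3*o + 13*c^2*o^3 + 78*c^2*o^2 - 9*c*o^4 - 54*c*o^3 + o^5 + 6*o^4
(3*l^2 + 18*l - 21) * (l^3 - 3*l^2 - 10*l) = 3*l^5 + 9*l^4 - 105*l^3 - 117*l^2 + 210*l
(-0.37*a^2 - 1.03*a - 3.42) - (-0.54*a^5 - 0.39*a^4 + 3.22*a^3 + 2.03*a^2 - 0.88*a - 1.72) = 0.54*a^5 + 0.39*a^4 - 3.22*a^3 - 2.4*a^2 - 0.15*a - 1.7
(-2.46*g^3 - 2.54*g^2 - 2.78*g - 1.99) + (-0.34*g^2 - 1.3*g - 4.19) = -2.46*g^3 - 2.88*g^2 - 4.08*g - 6.18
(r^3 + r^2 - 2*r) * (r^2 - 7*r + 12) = r^5 - 6*r^4 + 3*r^3 + 26*r^2 - 24*r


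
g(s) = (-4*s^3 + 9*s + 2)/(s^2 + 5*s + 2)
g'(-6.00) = 35.94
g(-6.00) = 101.50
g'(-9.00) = 0.20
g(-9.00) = 74.66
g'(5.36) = -3.15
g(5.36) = -9.83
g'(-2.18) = 10.69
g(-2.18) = -5.74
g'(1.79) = -1.87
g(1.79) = -0.34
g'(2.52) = -2.31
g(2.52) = -1.88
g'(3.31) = -2.64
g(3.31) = -3.84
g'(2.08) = -2.07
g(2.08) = -0.91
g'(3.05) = -2.54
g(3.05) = -3.17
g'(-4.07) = 337.92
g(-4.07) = -131.67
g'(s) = (9 - 12*s^2)/(s^2 + 5*s + 2) + (-2*s - 5)*(-4*s^3 + 9*s + 2)/(s^2 + 5*s + 2)^2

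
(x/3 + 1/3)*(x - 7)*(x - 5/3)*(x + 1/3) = x^4/3 - 22*x^3/9 + 4*x^2/27 + 38*x/9 + 35/27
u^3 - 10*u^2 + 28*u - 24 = (u - 6)*(u - 2)^2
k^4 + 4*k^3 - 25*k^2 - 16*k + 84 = (k - 3)*(k - 2)*(k + 2)*(k + 7)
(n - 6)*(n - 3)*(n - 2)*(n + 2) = n^4 - 9*n^3 + 14*n^2 + 36*n - 72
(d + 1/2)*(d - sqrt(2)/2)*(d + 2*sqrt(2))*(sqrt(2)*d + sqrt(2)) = sqrt(2)*d^4 + 3*sqrt(2)*d^3/2 + 3*d^3 - 3*sqrt(2)*d^2/2 + 9*d^2/2 - 3*sqrt(2)*d + 3*d/2 - sqrt(2)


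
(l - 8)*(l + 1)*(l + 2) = l^3 - 5*l^2 - 22*l - 16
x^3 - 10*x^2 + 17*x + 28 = (x - 7)*(x - 4)*(x + 1)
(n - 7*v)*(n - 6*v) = n^2 - 13*n*v + 42*v^2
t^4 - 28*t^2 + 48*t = t*(t - 4)*(t - 2)*(t + 6)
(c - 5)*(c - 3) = c^2 - 8*c + 15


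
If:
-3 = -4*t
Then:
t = 3/4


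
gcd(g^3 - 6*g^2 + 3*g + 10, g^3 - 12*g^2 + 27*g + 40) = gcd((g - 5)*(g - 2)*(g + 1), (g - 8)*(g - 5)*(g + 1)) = g^2 - 4*g - 5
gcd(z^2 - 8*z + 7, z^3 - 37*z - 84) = z - 7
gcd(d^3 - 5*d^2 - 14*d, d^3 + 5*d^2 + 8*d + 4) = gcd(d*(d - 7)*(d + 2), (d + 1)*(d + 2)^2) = d + 2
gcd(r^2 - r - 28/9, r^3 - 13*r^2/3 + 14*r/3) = r - 7/3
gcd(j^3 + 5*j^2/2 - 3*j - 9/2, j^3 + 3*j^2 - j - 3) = j^2 + 4*j + 3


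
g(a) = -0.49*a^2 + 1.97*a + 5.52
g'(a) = 1.97 - 0.98*a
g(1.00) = 7.00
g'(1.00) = 0.99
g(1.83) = 7.48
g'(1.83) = 0.18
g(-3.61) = -7.98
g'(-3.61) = 5.51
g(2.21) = 7.48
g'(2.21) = -0.20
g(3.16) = 6.85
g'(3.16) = -1.13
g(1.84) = 7.49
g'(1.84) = 0.17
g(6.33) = -1.64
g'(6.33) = -4.23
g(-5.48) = -19.99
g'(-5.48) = 7.34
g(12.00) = -41.40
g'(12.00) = -9.79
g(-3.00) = -4.80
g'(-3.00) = 4.91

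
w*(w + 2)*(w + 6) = w^3 + 8*w^2 + 12*w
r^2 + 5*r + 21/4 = (r + 3/2)*(r + 7/2)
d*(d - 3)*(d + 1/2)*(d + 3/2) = d^4 - d^3 - 21*d^2/4 - 9*d/4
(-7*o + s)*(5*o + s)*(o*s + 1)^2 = -35*o^4*s^2 - 2*o^3*s^3 - 70*o^3*s + o^2*s^4 - 4*o^2*s^2 - 35*o^2 + 2*o*s^3 - 2*o*s + s^2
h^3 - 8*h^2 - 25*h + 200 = (h - 8)*(h - 5)*(h + 5)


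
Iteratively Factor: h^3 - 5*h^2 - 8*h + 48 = (h - 4)*(h^2 - h - 12) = (h - 4)*(h + 3)*(h - 4)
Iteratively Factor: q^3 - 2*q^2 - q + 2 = (q + 1)*(q^2 - 3*q + 2) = (q - 2)*(q + 1)*(q - 1)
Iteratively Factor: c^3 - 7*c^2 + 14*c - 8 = (c - 2)*(c^2 - 5*c + 4) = (c - 2)*(c - 1)*(c - 4)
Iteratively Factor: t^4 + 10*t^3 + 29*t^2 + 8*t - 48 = (t - 1)*(t^3 + 11*t^2 + 40*t + 48) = (t - 1)*(t + 3)*(t^2 + 8*t + 16) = (t - 1)*(t + 3)*(t + 4)*(t + 4)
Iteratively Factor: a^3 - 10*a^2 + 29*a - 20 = (a - 1)*(a^2 - 9*a + 20) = (a - 5)*(a - 1)*(a - 4)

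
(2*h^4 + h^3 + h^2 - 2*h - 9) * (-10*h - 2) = -20*h^5 - 14*h^4 - 12*h^3 + 18*h^2 + 94*h + 18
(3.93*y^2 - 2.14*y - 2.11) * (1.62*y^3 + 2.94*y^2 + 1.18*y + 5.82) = 6.3666*y^5 + 8.0874*y^4 - 5.0724*y^3 + 14.144*y^2 - 14.9446*y - 12.2802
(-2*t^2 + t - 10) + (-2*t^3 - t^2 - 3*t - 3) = -2*t^3 - 3*t^2 - 2*t - 13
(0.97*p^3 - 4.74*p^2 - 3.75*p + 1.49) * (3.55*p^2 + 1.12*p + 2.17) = 3.4435*p^5 - 15.7406*p^4 - 16.5164*p^3 - 9.1963*p^2 - 6.4687*p + 3.2333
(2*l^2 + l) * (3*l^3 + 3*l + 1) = 6*l^5 + 3*l^4 + 6*l^3 + 5*l^2 + l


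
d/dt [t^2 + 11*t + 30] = 2*t + 11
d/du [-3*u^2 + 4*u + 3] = 4 - 6*u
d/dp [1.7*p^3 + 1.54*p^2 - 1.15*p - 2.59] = 5.1*p^2 + 3.08*p - 1.15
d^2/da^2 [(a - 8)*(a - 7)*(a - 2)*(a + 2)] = 12*a^2 - 90*a + 104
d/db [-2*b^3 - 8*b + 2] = -6*b^2 - 8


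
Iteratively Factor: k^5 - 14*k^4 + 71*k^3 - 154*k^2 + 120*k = (k)*(k^4 - 14*k^3 + 71*k^2 - 154*k + 120) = k*(k - 3)*(k^3 - 11*k^2 + 38*k - 40) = k*(k - 5)*(k - 3)*(k^2 - 6*k + 8) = k*(k - 5)*(k - 4)*(k - 3)*(k - 2)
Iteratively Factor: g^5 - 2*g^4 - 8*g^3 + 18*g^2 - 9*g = (g - 3)*(g^4 + g^3 - 5*g^2 + 3*g) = (g - 3)*(g + 3)*(g^3 - 2*g^2 + g) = (g - 3)*(g - 1)*(g + 3)*(g^2 - g) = (g - 3)*(g - 1)^2*(g + 3)*(g)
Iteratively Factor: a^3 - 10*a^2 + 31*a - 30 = (a - 5)*(a^2 - 5*a + 6) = (a - 5)*(a - 3)*(a - 2)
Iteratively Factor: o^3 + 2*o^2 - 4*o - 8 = (o - 2)*(o^2 + 4*o + 4) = (o - 2)*(o + 2)*(o + 2)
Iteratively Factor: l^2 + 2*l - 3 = (l - 1)*(l + 3)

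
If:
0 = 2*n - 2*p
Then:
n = p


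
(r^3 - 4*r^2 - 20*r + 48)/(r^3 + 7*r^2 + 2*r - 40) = (r - 6)/(r + 5)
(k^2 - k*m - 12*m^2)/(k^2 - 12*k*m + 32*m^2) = (k + 3*m)/(k - 8*m)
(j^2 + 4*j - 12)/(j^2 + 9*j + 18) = (j - 2)/(j + 3)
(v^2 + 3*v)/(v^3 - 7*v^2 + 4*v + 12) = v*(v + 3)/(v^3 - 7*v^2 + 4*v + 12)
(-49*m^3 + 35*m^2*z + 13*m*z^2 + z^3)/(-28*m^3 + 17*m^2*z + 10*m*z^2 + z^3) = (7*m + z)/(4*m + z)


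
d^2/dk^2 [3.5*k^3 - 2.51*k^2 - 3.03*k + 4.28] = 21.0*k - 5.02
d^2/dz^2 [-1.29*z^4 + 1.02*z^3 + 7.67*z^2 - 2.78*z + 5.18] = -15.48*z^2 + 6.12*z + 15.34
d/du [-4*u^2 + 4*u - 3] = 4 - 8*u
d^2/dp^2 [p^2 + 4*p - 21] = 2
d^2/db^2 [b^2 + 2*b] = 2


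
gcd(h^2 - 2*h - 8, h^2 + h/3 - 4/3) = 1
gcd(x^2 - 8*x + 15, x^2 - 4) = 1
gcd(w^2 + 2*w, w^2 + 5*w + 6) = w + 2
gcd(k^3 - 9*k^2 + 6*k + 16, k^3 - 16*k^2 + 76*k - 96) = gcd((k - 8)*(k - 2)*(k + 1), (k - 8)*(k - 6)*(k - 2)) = k^2 - 10*k + 16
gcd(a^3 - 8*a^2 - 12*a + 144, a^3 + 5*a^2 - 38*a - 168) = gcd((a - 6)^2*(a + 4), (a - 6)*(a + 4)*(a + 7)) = a^2 - 2*a - 24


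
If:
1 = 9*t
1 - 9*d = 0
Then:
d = 1/9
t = 1/9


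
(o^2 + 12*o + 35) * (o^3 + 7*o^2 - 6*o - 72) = o^5 + 19*o^4 + 113*o^3 + 101*o^2 - 1074*o - 2520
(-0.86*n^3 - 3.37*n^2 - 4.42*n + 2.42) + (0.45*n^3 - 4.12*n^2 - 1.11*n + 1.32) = -0.41*n^3 - 7.49*n^2 - 5.53*n + 3.74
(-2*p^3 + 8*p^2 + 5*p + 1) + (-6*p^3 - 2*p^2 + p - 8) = -8*p^3 + 6*p^2 + 6*p - 7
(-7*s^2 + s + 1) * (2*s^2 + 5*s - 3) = -14*s^4 - 33*s^3 + 28*s^2 + 2*s - 3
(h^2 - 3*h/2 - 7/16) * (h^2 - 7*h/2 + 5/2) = h^4 - 5*h^3 + 117*h^2/16 - 71*h/32 - 35/32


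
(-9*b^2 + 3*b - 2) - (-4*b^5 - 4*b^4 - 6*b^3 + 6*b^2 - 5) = 4*b^5 + 4*b^4 + 6*b^3 - 15*b^2 + 3*b + 3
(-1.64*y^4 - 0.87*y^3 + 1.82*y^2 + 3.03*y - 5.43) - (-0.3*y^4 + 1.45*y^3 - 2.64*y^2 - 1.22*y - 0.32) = -1.34*y^4 - 2.32*y^3 + 4.46*y^2 + 4.25*y - 5.11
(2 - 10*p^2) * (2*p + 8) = -20*p^3 - 80*p^2 + 4*p + 16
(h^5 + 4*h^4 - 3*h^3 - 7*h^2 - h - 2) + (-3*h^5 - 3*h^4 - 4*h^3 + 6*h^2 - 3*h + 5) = -2*h^5 + h^4 - 7*h^3 - h^2 - 4*h + 3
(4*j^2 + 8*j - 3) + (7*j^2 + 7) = 11*j^2 + 8*j + 4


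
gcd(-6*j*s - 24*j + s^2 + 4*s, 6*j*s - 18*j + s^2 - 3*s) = 1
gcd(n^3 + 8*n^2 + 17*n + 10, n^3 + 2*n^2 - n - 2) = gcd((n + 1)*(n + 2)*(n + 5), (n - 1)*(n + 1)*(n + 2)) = n^2 + 3*n + 2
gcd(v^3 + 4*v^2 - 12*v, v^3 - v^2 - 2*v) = v^2 - 2*v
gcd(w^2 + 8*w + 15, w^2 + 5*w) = w + 5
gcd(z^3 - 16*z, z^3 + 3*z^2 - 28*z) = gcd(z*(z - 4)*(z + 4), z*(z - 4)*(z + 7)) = z^2 - 4*z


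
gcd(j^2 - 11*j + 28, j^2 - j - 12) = j - 4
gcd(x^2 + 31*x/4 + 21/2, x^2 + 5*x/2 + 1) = 1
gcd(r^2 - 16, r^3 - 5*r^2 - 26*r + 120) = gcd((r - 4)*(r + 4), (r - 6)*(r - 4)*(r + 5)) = r - 4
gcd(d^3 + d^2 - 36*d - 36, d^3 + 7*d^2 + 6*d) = d^2 + 7*d + 6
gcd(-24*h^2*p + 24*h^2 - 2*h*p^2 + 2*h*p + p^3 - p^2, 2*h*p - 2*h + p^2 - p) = p - 1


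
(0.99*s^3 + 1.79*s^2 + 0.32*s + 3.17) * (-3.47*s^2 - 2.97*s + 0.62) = -3.4353*s^5 - 9.1516*s^4 - 5.8129*s^3 - 10.8405*s^2 - 9.2165*s + 1.9654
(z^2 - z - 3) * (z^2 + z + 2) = z^4 - 2*z^2 - 5*z - 6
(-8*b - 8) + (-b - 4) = -9*b - 12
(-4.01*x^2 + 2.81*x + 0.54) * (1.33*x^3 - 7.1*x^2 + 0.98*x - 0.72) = -5.3333*x^5 + 32.2083*x^4 - 23.1626*x^3 + 1.807*x^2 - 1.494*x - 0.3888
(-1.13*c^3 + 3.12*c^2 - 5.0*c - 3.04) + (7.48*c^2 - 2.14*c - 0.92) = -1.13*c^3 + 10.6*c^2 - 7.14*c - 3.96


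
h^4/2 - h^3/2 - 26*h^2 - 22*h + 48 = (h/2 + 1)*(h - 8)*(h - 1)*(h + 6)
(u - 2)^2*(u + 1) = u^3 - 3*u^2 + 4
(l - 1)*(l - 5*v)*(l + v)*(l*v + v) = l^4*v - 4*l^3*v^2 - 5*l^2*v^3 - l^2*v + 4*l*v^2 + 5*v^3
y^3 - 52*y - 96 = (y - 8)*(y + 2)*(y + 6)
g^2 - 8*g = g*(g - 8)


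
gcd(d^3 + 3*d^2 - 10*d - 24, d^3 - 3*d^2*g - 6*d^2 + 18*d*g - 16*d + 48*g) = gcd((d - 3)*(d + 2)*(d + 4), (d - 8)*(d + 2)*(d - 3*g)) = d + 2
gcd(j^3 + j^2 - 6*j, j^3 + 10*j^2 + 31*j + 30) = j + 3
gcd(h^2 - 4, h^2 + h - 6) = h - 2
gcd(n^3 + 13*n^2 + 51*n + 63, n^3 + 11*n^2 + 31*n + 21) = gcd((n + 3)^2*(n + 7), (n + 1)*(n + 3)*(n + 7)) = n^2 + 10*n + 21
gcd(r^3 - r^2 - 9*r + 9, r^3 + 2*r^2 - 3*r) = r^2 + 2*r - 3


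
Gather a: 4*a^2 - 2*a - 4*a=4*a^2 - 6*a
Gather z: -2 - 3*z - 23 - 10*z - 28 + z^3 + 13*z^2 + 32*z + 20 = z^3 + 13*z^2 + 19*z - 33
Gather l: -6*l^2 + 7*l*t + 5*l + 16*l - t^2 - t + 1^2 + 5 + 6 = -6*l^2 + l*(7*t + 21) - t^2 - t + 12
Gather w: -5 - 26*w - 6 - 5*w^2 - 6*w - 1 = -5*w^2 - 32*w - 12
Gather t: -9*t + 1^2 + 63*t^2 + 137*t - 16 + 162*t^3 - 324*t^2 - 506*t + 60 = 162*t^3 - 261*t^2 - 378*t + 45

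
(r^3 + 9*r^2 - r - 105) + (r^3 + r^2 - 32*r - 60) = 2*r^3 + 10*r^2 - 33*r - 165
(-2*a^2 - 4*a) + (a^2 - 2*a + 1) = -a^2 - 6*a + 1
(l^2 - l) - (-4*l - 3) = l^2 + 3*l + 3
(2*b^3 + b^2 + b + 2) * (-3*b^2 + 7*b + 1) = -6*b^5 + 11*b^4 + 6*b^3 + 2*b^2 + 15*b + 2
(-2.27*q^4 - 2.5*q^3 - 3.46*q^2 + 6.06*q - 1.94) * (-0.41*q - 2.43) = 0.9307*q^5 + 6.5411*q^4 + 7.4936*q^3 + 5.9232*q^2 - 13.9304*q + 4.7142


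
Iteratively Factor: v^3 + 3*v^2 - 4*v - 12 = (v + 3)*(v^2 - 4) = (v + 2)*(v + 3)*(v - 2)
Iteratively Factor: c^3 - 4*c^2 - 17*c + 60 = (c + 4)*(c^2 - 8*c + 15) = (c - 3)*(c + 4)*(c - 5)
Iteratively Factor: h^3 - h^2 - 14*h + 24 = (h - 2)*(h^2 + h - 12) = (h - 2)*(h + 4)*(h - 3)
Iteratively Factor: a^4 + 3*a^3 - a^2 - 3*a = (a + 3)*(a^3 - a) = (a + 1)*(a + 3)*(a^2 - a) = a*(a + 1)*(a + 3)*(a - 1)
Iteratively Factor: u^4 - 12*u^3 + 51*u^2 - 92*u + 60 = (u - 5)*(u^3 - 7*u^2 + 16*u - 12) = (u - 5)*(u - 3)*(u^2 - 4*u + 4) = (u - 5)*(u - 3)*(u - 2)*(u - 2)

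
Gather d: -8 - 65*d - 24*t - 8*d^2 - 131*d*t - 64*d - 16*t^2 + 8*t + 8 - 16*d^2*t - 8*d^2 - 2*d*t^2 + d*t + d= d^2*(-16*t - 16) + d*(-2*t^2 - 130*t - 128) - 16*t^2 - 16*t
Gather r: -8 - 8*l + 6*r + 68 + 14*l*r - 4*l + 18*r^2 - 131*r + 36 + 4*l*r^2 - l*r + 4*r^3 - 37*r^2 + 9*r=-12*l + 4*r^3 + r^2*(4*l - 19) + r*(13*l - 116) + 96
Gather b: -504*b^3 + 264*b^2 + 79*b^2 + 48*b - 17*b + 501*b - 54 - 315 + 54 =-504*b^3 + 343*b^2 + 532*b - 315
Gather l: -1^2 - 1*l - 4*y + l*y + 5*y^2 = l*(y - 1) + 5*y^2 - 4*y - 1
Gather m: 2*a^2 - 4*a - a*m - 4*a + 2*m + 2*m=2*a^2 - 8*a + m*(4 - a)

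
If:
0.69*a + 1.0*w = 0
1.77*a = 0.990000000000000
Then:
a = 0.56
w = -0.39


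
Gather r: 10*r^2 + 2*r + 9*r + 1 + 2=10*r^2 + 11*r + 3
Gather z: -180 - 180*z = -180*z - 180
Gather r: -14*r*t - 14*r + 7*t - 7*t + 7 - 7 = r*(-14*t - 14)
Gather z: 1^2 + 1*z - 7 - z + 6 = 0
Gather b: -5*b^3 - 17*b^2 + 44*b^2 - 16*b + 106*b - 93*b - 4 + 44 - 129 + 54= -5*b^3 + 27*b^2 - 3*b - 35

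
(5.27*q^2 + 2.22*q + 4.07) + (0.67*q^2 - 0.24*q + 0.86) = 5.94*q^2 + 1.98*q + 4.93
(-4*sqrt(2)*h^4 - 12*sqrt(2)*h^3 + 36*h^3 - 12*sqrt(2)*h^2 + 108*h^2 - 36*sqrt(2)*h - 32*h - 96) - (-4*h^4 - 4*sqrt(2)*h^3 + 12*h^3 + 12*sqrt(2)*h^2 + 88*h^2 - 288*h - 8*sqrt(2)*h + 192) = -4*sqrt(2)*h^4 + 4*h^4 - 8*sqrt(2)*h^3 + 24*h^3 - 24*sqrt(2)*h^2 + 20*h^2 - 28*sqrt(2)*h + 256*h - 288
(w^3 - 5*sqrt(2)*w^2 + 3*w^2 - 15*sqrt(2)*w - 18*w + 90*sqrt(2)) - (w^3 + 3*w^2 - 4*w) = -5*sqrt(2)*w^2 - 15*sqrt(2)*w - 14*w + 90*sqrt(2)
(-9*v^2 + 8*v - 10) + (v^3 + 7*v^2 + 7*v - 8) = v^3 - 2*v^2 + 15*v - 18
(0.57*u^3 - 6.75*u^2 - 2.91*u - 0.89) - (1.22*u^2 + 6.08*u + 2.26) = 0.57*u^3 - 7.97*u^2 - 8.99*u - 3.15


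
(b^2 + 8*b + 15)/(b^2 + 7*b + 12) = (b + 5)/(b + 4)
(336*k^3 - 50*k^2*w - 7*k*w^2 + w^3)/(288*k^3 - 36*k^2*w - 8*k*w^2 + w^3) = (7*k + w)/(6*k + w)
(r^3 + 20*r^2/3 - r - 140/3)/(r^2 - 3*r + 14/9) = 3*(r^2 + 9*r + 20)/(3*r - 2)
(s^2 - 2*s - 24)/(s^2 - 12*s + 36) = (s + 4)/(s - 6)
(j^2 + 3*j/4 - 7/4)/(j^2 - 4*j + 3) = (j + 7/4)/(j - 3)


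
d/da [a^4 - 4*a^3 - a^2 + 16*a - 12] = 4*a^3 - 12*a^2 - 2*a + 16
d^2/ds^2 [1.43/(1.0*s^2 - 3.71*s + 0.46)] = (-2.86*s^2 + 10.6106*s + 1.43*(2.0*s - 3.71)*(4.0*s - 7.42) - 1.3156)/(1.0*s^2 - 3.71*s + 0.46)^3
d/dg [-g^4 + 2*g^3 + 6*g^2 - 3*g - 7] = -4*g^3 + 6*g^2 + 12*g - 3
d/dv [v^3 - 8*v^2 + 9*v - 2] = 3*v^2 - 16*v + 9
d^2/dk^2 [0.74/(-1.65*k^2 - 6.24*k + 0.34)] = (4.0293*k^2 + 15.23808*k - 0.74*(3.3*k + 6.24)*(6.6*k + 12.48) - 0.83028)/(1.65*k^2 + 6.24*k - 0.34)^3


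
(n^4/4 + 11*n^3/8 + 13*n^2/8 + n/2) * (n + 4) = n^5/4 + 19*n^4/8 + 57*n^3/8 + 7*n^2 + 2*n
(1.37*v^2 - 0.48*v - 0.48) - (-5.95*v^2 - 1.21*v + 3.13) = 7.32*v^2 + 0.73*v - 3.61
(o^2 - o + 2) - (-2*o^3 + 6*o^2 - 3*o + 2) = 2*o^3 - 5*o^2 + 2*o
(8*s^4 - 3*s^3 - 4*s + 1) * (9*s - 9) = 72*s^5 - 99*s^4 + 27*s^3 - 36*s^2 + 45*s - 9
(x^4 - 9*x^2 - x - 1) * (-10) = -10*x^4 + 90*x^2 + 10*x + 10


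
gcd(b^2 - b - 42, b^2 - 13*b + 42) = b - 7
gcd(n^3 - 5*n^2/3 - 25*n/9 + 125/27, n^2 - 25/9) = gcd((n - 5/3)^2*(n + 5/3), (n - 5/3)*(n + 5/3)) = n^2 - 25/9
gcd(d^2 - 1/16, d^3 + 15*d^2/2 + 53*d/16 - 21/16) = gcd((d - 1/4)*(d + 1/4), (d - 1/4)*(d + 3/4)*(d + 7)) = d - 1/4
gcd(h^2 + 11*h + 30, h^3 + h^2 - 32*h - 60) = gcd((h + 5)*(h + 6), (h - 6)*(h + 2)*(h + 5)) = h + 5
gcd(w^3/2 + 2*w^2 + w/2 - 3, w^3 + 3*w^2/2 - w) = w + 2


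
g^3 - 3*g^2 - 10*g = g*(g - 5)*(g + 2)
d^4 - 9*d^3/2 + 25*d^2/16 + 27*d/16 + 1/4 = (d - 4)*(d - 1)*(d + 1/4)^2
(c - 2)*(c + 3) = c^2 + c - 6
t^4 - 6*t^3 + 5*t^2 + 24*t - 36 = (t - 3)^2*(t - 2)*(t + 2)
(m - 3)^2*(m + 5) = m^3 - m^2 - 21*m + 45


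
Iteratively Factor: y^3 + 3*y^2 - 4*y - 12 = (y + 3)*(y^2 - 4) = (y + 2)*(y + 3)*(y - 2)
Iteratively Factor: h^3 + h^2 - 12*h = (h)*(h^2 + h - 12) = h*(h + 4)*(h - 3)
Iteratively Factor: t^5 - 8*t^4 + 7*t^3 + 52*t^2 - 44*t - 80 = (t + 1)*(t^4 - 9*t^3 + 16*t^2 + 36*t - 80) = (t - 4)*(t + 1)*(t^3 - 5*t^2 - 4*t + 20) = (t - 4)*(t - 2)*(t + 1)*(t^2 - 3*t - 10) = (t - 4)*(t - 2)*(t + 1)*(t + 2)*(t - 5)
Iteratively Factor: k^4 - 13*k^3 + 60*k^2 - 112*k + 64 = (k - 4)*(k^3 - 9*k^2 + 24*k - 16) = (k - 4)^2*(k^2 - 5*k + 4) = (k - 4)^3*(k - 1)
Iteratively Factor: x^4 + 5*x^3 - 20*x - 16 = (x - 2)*(x^3 + 7*x^2 + 14*x + 8) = (x - 2)*(x + 4)*(x^2 + 3*x + 2) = (x - 2)*(x + 2)*(x + 4)*(x + 1)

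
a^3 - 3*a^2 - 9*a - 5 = (a - 5)*(a + 1)^2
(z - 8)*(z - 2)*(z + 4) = z^3 - 6*z^2 - 24*z + 64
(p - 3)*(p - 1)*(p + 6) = p^3 + 2*p^2 - 21*p + 18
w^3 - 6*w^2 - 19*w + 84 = (w - 7)*(w - 3)*(w + 4)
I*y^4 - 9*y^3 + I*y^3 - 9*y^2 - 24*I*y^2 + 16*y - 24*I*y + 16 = (y + I)*(y + 4*I)^2*(I*y + I)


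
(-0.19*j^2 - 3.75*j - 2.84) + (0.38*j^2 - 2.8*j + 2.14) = 0.19*j^2 - 6.55*j - 0.7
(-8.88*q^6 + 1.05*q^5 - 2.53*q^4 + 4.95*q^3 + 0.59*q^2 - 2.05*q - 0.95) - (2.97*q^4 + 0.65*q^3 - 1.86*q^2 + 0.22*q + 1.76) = -8.88*q^6 + 1.05*q^5 - 5.5*q^4 + 4.3*q^3 + 2.45*q^2 - 2.27*q - 2.71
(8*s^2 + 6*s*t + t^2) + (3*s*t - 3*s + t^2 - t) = 8*s^2 + 9*s*t - 3*s + 2*t^2 - t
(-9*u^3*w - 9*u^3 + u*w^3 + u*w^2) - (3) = -9*u^3*w - 9*u^3 + u*w^3 + u*w^2 - 3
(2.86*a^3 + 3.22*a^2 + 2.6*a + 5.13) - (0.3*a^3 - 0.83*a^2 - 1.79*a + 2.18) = 2.56*a^3 + 4.05*a^2 + 4.39*a + 2.95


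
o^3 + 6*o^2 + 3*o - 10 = (o - 1)*(o + 2)*(o + 5)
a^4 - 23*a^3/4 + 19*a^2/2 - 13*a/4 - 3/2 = (a - 3)*(a - 2)*(a - 1)*(a + 1/4)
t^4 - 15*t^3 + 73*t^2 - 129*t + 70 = (t - 7)*(t - 5)*(t - 2)*(t - 1)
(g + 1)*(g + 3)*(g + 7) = g^3 + 11*g^2 + 31*g + 21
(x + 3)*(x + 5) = x^2 + 8*x + 15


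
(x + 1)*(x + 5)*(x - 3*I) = x^3 + 6*x^2 - 3*I*x^2 + 5*x - 18*I*x - 15*I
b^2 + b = b*(b + 1)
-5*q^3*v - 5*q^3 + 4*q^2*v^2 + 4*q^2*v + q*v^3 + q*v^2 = (-q + v)*(5*q + v)*(q*v + q)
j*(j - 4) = j^2 - 4*j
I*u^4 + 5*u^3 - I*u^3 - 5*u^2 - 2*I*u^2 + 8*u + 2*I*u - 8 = (u - 4*I)*(u - 2*I)*(u + I)*(I*u - I)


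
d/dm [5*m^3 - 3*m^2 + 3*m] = 15*m^2 - 6*m + 3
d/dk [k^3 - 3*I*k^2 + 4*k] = 3*k^2 - 6*I*k + 4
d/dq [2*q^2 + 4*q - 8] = 4*q + 4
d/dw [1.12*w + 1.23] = 1.12000000000000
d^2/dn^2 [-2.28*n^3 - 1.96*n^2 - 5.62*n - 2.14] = -13.68*n - 3.92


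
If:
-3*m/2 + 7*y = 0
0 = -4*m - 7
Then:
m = -7/4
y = -3/8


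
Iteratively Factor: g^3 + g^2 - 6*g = (g - 2)*(g^2 + 3*g) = g*(g - 2)*(g + 3)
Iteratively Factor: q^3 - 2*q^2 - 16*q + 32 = (q - 2)*(q^2 - 16) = (q - 4)*(q - 2)*(q + 4)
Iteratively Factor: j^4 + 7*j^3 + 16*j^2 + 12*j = (j + 2)*(j^3 + 5*j^2 + 6*j) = j*(j + 2)*(j^2 + 5*j + 6) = j*(j + 2)^2*(j + 3)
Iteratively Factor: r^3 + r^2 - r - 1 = (r + 1)*(r^2 - 1) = (r - 1)*(r + 1)*(r + 1)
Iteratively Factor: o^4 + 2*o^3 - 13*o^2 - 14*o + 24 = (o + 2)*(o^3 - 13*o + 12) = (o - 3)*(o + 2)*(o^2 + 3*o - 4) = (o - 3)*(o - 1)*(o + 2)*(o + 4)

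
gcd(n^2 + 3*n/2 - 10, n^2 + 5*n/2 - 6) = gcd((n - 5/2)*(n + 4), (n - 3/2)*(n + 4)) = n + 4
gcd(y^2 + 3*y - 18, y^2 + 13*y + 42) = y + 6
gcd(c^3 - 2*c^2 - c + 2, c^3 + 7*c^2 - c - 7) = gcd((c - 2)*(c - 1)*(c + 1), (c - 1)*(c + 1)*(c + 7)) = c^2 - 1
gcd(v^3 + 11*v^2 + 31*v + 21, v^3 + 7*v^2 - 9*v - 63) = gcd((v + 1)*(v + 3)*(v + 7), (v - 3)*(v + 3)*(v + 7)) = v^2 + 10*v + 21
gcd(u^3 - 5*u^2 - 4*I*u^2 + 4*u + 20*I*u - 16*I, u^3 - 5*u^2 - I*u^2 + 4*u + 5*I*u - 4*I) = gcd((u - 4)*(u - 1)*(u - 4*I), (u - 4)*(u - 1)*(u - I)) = u^2 - 5*u + 4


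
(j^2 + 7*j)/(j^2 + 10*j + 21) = j/(j + 3)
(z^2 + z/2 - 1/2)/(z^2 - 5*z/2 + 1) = (z + 1)/(z - 2)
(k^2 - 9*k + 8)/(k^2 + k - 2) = (k - 8)/(k + 2)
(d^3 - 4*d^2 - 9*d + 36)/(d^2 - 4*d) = d - 9/d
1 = 1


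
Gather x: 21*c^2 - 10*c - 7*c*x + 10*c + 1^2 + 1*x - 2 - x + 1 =21*c^2 - 7*c*x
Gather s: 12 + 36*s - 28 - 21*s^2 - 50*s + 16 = -21*s^2 - 14*s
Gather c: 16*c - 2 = 16*c - 2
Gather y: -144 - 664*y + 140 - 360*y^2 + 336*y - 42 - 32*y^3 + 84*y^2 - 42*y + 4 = -32*y^3 - 276*y^2 - 370*y - 42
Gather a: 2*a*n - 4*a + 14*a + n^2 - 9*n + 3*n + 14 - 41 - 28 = a*(2*n + 10) + n^2 - 6*n - 55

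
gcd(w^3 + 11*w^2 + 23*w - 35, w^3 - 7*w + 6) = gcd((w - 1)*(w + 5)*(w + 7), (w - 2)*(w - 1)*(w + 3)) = w - 1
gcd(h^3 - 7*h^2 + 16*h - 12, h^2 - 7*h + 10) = h - 2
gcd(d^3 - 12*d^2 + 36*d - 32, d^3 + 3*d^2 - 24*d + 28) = d^2 - 4*d + 4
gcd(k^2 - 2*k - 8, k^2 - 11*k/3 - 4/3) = k - 4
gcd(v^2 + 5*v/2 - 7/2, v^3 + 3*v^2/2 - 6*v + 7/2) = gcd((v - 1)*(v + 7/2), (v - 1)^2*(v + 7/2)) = v^2 + 5*v/2 - 7/2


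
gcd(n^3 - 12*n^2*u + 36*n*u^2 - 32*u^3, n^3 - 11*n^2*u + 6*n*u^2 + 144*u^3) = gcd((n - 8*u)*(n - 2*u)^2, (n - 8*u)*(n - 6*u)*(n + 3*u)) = -n + 8*u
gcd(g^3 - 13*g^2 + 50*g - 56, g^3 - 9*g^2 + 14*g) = g^2 - 9*g + 14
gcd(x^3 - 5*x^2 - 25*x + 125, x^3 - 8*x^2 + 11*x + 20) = x - 5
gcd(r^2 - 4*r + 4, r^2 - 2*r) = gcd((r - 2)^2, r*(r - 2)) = r - 2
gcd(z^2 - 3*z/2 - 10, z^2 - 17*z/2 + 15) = 1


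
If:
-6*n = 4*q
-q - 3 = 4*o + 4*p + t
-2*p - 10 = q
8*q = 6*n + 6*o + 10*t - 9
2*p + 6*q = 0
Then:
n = -4/3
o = 157/34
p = -6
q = 2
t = 9/17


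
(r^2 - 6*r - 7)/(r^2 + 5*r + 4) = (r - 7)/(r + 4)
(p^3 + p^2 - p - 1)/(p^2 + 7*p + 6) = (p^2 - 1)/(p + 6)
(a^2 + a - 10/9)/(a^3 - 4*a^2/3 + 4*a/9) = (3*a + 5)/(a*(3*a - 2))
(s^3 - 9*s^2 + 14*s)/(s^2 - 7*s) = s - 2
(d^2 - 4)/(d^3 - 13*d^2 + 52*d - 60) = (d + 2)/(d^2 - 11*d + 30)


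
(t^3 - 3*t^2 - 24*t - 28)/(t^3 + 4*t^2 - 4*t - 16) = (t^2 - 5*t - 14)/(t^2 + 2*t - 8)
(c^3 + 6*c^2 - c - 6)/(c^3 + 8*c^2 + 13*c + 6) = (c - 1)/(c + 1)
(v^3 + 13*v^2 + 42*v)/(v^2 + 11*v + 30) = v*(v + 7)/(v + 5)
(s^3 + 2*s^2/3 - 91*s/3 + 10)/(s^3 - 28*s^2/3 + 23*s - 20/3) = (s + 6)/(s - 4)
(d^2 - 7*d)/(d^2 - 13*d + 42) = d/(d - 6)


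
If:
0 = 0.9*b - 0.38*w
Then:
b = 0.422222222222222*w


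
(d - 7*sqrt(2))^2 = d^2 - 14*sqrt(2)*d + 98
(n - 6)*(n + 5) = n^2 - n - 30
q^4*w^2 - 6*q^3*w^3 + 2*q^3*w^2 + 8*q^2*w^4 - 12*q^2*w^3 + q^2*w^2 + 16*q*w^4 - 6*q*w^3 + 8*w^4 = (q - 4*w)*(q - 2*w)*(q*w + w)^2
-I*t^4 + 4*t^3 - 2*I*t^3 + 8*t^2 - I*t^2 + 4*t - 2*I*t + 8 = (t + 2)*(t - I)*(t + 4*I)*(-I*t + 1)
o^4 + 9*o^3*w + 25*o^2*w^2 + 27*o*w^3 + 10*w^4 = (o + w)^2*(o + 2*w)*(o + 5*w)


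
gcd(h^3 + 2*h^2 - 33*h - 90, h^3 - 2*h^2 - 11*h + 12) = h + 3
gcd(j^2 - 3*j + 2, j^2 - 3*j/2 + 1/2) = j - 1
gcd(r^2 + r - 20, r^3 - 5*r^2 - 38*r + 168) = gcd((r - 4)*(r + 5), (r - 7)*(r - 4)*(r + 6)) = r - 4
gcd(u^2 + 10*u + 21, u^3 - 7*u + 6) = u + 3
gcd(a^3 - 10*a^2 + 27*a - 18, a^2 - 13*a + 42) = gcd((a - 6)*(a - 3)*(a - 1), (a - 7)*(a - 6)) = a - 6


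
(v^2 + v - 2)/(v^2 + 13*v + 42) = (v^2 + v - 2)/(v^2 + 13*v + 42)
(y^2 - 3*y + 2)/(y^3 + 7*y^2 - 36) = (y - 1)/(y^2 + 9*y + 18)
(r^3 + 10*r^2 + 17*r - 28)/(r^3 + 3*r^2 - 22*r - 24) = (r^3 + 10*r^2 + 17*r - 28)/(r^3 + 3*r^2 - 22*r - 24)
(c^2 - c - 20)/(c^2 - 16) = (c - 5)/(c - 4)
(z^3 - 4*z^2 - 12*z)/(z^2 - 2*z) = (z^2 - 4*z - 12)/(z - 2)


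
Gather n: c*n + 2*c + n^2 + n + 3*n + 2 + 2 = 2*c + n^2 + n*(c + 4) + 4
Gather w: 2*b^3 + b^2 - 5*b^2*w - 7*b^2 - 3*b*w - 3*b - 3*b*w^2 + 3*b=2*b^3 - 6*b^2 - 3*b*w^2 + w*(-5*b^2 - 3*b)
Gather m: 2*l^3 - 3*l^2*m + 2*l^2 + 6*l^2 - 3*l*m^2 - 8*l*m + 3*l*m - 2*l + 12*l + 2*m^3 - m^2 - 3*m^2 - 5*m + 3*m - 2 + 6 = 2*l^3 + 8*l^2 + 10*l + 2*m^3 + m^2*(-3*l - 4) + m*(-3*l^2 - 5*l - 2) + 4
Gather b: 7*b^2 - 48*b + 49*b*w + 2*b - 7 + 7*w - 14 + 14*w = 7*b^2 + b*(49*w - 46) + 21*w - 21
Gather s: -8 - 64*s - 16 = -64*s - 24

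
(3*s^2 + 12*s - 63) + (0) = 3*s^2 + 12*s - 63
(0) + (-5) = -5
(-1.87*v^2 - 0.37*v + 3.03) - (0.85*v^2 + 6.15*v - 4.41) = -2.72*v^2 - 6.52*v + 7.44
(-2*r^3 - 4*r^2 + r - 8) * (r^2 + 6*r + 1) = -2*r^5 - 16*r^4 - 25*r^3 - 6*r^2 - 47*r - 8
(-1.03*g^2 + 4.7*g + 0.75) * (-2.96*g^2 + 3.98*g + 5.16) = 3.0488*g^4 - 18.0114*g^3 + 11.1712*g^2 + 27.237*g + 3.87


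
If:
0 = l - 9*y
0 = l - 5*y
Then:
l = 0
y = 0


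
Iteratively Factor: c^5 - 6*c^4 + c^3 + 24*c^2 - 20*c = (c + 2)*(c^4 - 8*c^3 + 17*c^2 - 10*c) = c*(c + 2)*(c^3 - 8*c^2 + 17*c - 10) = c*(c - 5)*(c + 2)*(c^2 - 3*c + 2) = c*(c - 5)*(c - 1)*(c + 2)*(c - 2)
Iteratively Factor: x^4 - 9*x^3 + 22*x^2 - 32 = (x - 4)*(x^3 - 5*x^2 + 2*x + 8) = (x - 4)^2*(x^2 - x - 2) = (x - 4)^2*(x - 2)*(x + 1)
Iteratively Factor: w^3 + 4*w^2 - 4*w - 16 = (w + 2)*(w^2 + 2*w - 8) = (w - 2)*(w + 2)*(w + 4)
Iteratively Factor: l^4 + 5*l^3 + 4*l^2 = (l)*(l^3 + 5*l^2 + 4*l) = l*(l + 1)*(l^2 + 4*l) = l*(l + 1)*(l + 4)*(l)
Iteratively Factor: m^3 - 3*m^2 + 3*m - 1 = (m - 1)*(m^2 - 2*m + 1) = (m - 1)^2*(m - 1)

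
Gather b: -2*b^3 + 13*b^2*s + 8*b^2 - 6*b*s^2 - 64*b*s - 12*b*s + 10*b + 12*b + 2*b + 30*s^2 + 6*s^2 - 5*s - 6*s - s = -2*b^3 + b^2*(13*s + 8) + b*(-6*s^2 - 76*s + 24) + 36*s^2 - 12*s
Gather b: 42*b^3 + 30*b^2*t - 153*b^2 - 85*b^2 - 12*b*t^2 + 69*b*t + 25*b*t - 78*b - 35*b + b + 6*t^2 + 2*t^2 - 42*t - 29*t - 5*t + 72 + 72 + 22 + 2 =42*b^3 + b^2*(30*t - 238) + b*(-12*t^2 + 94*t - 112) + 8*t^2 - 76*t + 168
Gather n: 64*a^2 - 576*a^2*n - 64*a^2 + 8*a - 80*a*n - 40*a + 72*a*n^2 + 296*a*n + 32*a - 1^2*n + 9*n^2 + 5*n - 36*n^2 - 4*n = n^2*(72*a - 27) + n*(-576*a^2 + 216*a)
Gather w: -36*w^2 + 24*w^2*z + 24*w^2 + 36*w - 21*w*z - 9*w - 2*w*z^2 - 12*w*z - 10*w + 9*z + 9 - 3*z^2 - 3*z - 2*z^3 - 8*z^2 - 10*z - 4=w^2*(24*z - 12) + w*(-2*z^2 - 33*z + 17) - 2*z^3 - 11*z^2 - 4*z + 5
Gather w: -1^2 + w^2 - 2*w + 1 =w^2 - 2*w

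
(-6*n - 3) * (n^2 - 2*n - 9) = -6*n^3 + 9*n^2 + 60*n + 27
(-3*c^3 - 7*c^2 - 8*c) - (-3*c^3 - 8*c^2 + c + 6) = c^2 - 9*c - 6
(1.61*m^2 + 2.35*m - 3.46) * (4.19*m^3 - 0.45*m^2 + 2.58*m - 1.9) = 6.7459*m^5 + 9.122*m^4 - 11.4011*m^3 + 4.561*m^2 - 13.3918*m + 6.574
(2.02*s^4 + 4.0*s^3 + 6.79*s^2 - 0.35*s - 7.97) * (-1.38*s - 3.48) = -2.7876*s^5 - 12.5496*s^4 - 23.2902*s^3 - 23.1462*s^2 + 12.2166*s + 27.7356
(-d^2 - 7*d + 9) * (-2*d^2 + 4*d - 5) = 2*d^4 + 10*d^3 - 41*d^2 + 71*d - 45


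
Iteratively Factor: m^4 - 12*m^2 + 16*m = (m)*(m^3 - 12*m + 16) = m*(m - 2)*(m^2 + 2*m - 8) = m*(m - 2)*(m + 4)*(m - 2)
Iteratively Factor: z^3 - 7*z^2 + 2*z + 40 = (z - 4)*(z^2 - 3*z - 10) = (z - 5)*(z - 4)*(z + 2)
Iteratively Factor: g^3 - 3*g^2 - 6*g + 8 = (g + 2)*(g^2 - 5*g + 4) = (g - 1)*(g + 2)*(g - 4)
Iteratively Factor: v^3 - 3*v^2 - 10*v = (v - 5)*(v^2 + 2*v) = v*(v - 5)*(v + 2)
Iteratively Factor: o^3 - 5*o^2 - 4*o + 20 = (o - 2)*(o^2 - 3*o - 10) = (o - 2)*(o + 2)*(o - 5)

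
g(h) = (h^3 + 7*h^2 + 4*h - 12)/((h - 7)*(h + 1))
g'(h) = (3*h^2 + 14*h + 4)/((h - 7)*(h + 1)) - (h^3 + 7*h^2 + 4*h - 12)/((h - 7)*(h + 1)^2) - (h^3 + 7*h^2 + 4*h - 12)/((h - 7)^2*(h + 1))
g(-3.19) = 0.63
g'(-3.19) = -0.11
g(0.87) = 0.22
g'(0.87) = -1.69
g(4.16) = -13.50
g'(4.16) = -9.93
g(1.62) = -1.21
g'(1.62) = -2.21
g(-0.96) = 32.27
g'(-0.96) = -781.63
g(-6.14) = -0.06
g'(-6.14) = 0.44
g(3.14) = -6.29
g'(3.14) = -4.96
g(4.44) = -16.61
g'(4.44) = -12.43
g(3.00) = -5.62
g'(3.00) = -4.56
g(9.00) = 66.00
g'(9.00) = -20.95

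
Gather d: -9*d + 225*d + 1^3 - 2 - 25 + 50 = 216*d + 24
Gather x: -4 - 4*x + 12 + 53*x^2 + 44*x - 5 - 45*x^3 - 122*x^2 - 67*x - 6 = -45*x^3 - 69*x^2 - 27*x - 3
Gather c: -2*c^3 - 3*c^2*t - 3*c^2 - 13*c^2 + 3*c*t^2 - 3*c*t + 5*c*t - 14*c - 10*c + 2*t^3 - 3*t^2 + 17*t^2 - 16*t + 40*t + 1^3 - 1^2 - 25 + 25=-2*c^3 + c^2*(-3*t - 16) + c*(3*t^2 + 2*t - 24) + 2*t^3 + 14*t^2 + 24*t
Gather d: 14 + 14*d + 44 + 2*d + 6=16*d + 64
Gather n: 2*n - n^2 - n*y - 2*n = -n^2 - n*y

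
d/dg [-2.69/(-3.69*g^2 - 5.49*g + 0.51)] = (-19.8522*g - 14.7681)/(3.69*g^2 + 5.49*g - 0.51)^2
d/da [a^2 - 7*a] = 2*a - 7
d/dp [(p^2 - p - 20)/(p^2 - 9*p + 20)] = -8/(p^2 - 8*p + 16)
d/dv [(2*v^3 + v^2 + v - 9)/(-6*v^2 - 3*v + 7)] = (-12*v^4 - 12*v^3 + 45*v^2 - 94*v - 20)/(36*v^4 + 36*v^3 - 75*v^2 - 42*v + 49)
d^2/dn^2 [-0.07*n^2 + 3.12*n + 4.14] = -0.140000000000000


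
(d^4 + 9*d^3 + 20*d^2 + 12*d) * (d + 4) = d^5 + 13*d^4 + 56*d^3 + 92*d^2 + 48*d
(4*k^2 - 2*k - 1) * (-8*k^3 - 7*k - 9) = -32*k^5 + 16*k^4 - 20*k^3 - 22*k^2 + 25*k + 9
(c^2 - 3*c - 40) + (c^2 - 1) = 2*c^2 - 3*c - 41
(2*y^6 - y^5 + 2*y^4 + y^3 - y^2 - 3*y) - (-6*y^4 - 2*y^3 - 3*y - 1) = 2*y^6 - y^5 + 8*y^4 + 3*y^3 - y^2 + 1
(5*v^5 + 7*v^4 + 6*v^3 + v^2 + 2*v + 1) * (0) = 0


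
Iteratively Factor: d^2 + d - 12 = (d - 3)*(d + 4)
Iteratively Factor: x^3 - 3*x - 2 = (x + 1)*(x^2 - x - 2) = (x - 2)*(x + 1)*(x + 1)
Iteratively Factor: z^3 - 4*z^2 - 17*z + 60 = (z - 5)*(z^2 + z - 12) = (z - 5)*(z - 3)*(z + 4)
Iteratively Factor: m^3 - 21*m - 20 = (m + 4)*(m^2 - 4*m - 5) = (m - 5)*(m + 4)*(m + 1)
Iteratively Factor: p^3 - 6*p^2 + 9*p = (p)*(p^2 - 6*p + 9) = p*(p - 3)*(p - 3)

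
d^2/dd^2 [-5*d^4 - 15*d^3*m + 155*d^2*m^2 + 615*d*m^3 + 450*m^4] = -60*d^2 - 90*d*m + 310*m^2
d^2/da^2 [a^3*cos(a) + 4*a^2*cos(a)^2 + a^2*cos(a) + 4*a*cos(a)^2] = -a^3*cos(a) - 6*a^2*sin(a) - a^2*cos(a) - 8*a^2*cos(2*a) - 4*a*sin(a) - 16*a*sin(2*a) + 6*a*cos(a) - 8*a*cos(2*a) - 8*sin(2*a) + 2*cos(a) + 4*cos(2*a) + 4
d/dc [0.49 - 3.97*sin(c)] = -3.97*cos(c)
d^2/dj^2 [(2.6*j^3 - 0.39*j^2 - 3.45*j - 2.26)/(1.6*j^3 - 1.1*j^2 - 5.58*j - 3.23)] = (-1.4210854715202e-14*j^7 + 7.15520000000001*j^6 + 86.2848*j^5 + 107.35488*j^4 + 113.69344*j^3 + 180.17994*j^2 + 82.99098*j - 8.45317)/(4.096*j^9 - 8.448*j^8 - 37.0464*j^7 + 32.7874*j^6 + 163.30812*j^5 + 58.54962*j^4 - 242.617632*j^3 - 336.140286*j^2 - 174.646746*j - 33.698267)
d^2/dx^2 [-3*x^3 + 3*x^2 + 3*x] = 6 - 18*x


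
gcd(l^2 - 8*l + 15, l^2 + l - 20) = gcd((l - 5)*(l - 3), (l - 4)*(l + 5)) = 1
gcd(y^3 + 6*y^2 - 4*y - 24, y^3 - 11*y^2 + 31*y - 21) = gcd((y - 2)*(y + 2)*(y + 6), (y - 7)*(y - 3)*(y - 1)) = 1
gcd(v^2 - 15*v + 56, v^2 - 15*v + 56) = v^2 - 15*v + 56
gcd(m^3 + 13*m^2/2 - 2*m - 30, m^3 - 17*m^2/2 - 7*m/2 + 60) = m + 5/2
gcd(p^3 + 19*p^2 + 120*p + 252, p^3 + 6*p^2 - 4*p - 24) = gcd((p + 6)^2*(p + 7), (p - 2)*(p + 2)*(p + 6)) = p + 6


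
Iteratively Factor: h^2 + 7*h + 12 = (h + 4)*(h + 3)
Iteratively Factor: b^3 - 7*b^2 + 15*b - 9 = (b - 3)*(b^2 - 4*b + 3) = (b - 3)^2*(b - 1)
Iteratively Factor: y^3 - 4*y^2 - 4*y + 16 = (y + 2)*(y^2 - 6*y + 8) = (y - 2)*(y + 2)*(y - 4)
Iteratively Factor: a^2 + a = (a)*(a + 1)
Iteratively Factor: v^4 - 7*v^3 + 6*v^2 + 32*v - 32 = (v - 4)*(v^3 - 3*v^2 - 6*v + 8) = (v - 4)^2*(v^2 + v - 2) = (v - 4)^2*(v + 2)*(v - 1)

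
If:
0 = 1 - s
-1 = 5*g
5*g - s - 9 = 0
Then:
No Solution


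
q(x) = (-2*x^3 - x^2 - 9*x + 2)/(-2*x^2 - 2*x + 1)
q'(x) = (4*x + 2)*(-2*x^3 - x^2 - 9*x + 2)/(-2*x^2 - 2*x + 1)^2 + (-6*x^2 - 2*x - 9)/(-2*x^2 - 2*x + 1) = (4*x^4 + 8*x^3 - 22*x^2 + 6*x - 5)/(4*x^4 + 8*x^3 - 4*x + 1)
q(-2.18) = -9.07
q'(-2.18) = -6.70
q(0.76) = 3.76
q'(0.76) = -2.96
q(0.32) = -6.75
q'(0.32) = -208.77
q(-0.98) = 11.30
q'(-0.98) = -33.20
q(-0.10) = 2.45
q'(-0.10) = -4.19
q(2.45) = 3.49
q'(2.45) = 0.55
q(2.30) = 3.41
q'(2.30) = 0.51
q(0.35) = -24.70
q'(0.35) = -1716.36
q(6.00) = 6.27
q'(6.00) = 0.89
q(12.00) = 11.92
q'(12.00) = 0.97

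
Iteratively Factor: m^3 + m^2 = (m + 1)*(m^2) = m*(m + 1)*(m)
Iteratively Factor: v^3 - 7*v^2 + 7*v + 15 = (v - 5)*(v^2 - 2*v - 3) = (v - 5)*(v - 3)*(v + 1)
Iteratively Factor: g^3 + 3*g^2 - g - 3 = (g - 1)*(g^2 + 4*g + 3) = (g - 1)*(g + 3)*(g + 1)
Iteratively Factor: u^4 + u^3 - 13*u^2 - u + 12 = (u + 4)*(u^3 - 3*u^2 - u + 3) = (u + 1)*(u + 4)*(u^2 - 4*u + 3) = (u - 1)*(u + 1)*(u + 4)*(u - 3)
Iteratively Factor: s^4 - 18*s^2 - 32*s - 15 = (s + 1)*(s^3 - s^2 - 17*s - 15) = (s + 1)^2*(s^2 - 2*s - 15) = (s - 5)*(s + 1)^2*(s + 3)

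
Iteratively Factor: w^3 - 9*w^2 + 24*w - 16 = (w - 4)*(w^2 - 5*w + 4) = (w - 4)*(w - 1)*(w - 4)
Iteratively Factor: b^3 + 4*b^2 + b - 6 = (b + 3)*(b^2 + b - 2) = (b + 2)*(b + 3)*(b - 1)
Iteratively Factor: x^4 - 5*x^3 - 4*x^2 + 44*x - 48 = (x + 3)*(x^3 - 8*x^2 + 20*x - 16) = (x - 4)*(x + 3)*(x^2 - 4*x + 4) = (x - 4)*(x - 2)*(x + 3)*(x - 2)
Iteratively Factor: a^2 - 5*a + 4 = (a - 1)*(a - 4)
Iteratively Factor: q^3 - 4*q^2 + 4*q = (q)*(q^2 - 4*q + 4) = q*(q - 2)*(q - 2)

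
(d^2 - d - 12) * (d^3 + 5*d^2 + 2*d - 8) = d^5 + 4*d^4 - 15*d^3 - 70*d^2 - 16*d + 96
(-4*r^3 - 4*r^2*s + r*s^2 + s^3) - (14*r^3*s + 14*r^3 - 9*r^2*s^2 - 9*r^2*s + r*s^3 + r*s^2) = -14*r^3*s - 18*r^3 + 9*r^2*s^2 + 5*r^2*s - r*s^3 + s^3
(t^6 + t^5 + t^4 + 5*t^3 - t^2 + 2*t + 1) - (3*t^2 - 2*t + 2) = t^6 + t^5 + t^4 + 5*t^3 - 4*t^2 + 4*t - 1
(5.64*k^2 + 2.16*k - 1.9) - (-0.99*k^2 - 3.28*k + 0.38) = 6.63*k^2 + 5.44*k - 2.28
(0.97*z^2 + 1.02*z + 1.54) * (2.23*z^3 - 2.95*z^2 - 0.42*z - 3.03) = 2.1631*z^5 - 0.5869*z^4 + 0.0177999999999998*z^3 - 7.9105*z^2 - 3.7374*z - 4.6662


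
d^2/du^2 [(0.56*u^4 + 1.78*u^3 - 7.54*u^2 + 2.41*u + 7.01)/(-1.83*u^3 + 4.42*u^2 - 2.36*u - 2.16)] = (1.4210854715202e-14*u^7 + 4.662284*u^6 + 46.0299300000001*u^5 - 262.33428*u^4 + 474.423168*u^3 - 542.914608*u^2 + 417.10992*u - 117.009856)/(6.128487*u^9 - 44.406414*u^8 + 130.965048*u^7 - 179.184592*u^6 + 64.06656*u^5 + 108.714624*u^4 - 96.429952*u^3 - 25.774848*u^2 + 33.032448*u + 10.077696)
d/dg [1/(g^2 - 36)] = -2*g/(g^2 - 36)^2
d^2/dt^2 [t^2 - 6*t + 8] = 2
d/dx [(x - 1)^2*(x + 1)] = (x - 1)*(3*x + 1)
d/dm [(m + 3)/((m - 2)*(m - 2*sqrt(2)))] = (-(m - 2)*(m + 3) + (m - 2)*(m - 2*sqrt(2)) - (m + 3)*(m - 2*sqrt(2)))/((m - 2)^2*(m - 2*sqrt(2))^2)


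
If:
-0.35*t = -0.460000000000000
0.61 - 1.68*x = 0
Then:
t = 1.31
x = 0.36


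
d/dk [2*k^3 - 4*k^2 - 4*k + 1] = 6*k^2 - 8*k - 4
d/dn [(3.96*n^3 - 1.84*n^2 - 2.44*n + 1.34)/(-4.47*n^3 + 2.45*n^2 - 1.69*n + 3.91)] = (7.105427357601e-15*n^5 + 1.4772*n^4 - 35.1984*n^3 + 73.5078*n^2 - 20.9548*n - 7.2758)/(19.9809*n^6 - 21.903*n^5 + 21.1111*n^4 - 43.2364*n^3 + 22.0151*n^2 - 13.2158*n + 15.2881)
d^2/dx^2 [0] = 0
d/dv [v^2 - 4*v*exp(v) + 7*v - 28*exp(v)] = -4*v*exp(v) + 2*v - 32*exp(v) + 7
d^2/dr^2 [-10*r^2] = -20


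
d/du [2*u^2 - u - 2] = 4*u - 1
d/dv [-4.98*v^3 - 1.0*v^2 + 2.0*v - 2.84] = -14.94*v^2 - 2.0*v + 2.0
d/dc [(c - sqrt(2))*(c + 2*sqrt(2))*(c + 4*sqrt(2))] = 3*c^2 + 10*sqrt(2)*c + 4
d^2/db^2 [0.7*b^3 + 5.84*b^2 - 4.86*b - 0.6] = 4.2*b + 11.68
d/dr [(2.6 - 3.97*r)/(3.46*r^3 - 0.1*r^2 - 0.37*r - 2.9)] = (27.4724*r^3 - 27.385*r^2 + 0.52*r + 12.475)/(11.9716*r^6 - 0.692*r^5 - 2.5504*r^4 - 19.994*r^3 + 0.7169*r^2 + 2.146*r + 8.41)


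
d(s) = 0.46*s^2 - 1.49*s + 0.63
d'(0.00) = -1.49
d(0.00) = 0.63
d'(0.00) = -1.49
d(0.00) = 0.63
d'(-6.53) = -7.50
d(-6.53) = 29.97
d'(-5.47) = -6.52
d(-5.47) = 22.54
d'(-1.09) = -2.49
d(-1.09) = 2.80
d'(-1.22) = -2.61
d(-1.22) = 3.13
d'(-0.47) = -1.92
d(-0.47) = 1.43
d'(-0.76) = -2.19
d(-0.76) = 2.03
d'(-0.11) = -1.59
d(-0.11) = 0.80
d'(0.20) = -1.31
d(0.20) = 0.35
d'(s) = 0.92*s - 1.49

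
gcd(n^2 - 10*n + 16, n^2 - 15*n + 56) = n - 8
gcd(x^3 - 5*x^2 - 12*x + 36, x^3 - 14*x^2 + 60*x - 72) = x^2 - 8*x + 12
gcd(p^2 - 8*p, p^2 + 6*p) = p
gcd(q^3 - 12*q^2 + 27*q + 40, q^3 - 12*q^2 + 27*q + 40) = q^3 - 12*q^2 + 27*q + 40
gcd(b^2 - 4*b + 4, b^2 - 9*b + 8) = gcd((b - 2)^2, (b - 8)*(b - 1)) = 1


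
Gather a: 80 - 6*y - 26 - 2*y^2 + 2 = -2*y^2 - 6*y + 56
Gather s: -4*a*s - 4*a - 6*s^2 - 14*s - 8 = -4*a - 6*s^2 + s*(-4*a - 14) - 8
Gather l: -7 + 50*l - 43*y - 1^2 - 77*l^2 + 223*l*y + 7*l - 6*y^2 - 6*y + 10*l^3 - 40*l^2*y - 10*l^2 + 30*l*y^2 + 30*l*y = 10*l^3 + l^2*(-40*y - 87) + l*(30*y^2 + 253*y + 57) - 6*y^2 - 49*y - 8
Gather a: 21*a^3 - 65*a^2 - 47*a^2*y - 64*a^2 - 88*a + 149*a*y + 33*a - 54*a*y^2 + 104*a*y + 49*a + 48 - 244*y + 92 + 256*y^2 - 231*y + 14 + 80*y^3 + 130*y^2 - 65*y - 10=21*a^3 + a^2*(-47*y - 129) + a*(-54*y^2 + 253*y - 6) + 80*y^3 + 386*y^2 - 540*y + 144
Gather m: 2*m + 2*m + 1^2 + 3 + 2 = 4*m + 6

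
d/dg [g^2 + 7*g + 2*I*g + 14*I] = 2*g + 7 + 2*I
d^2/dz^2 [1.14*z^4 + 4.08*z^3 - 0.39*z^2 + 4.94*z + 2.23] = 13.68*z^2 + 24.48*z - 0.78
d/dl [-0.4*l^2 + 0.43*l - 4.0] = 0.43 - 0.8*l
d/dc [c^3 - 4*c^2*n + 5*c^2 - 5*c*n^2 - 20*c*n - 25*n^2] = 3*c^2 - 8*c*n + 10*c - 5*n^2 - 20*n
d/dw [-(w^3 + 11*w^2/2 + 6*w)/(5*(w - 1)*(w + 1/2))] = (-4*w^4 + 4*w^3 + 41*w^2 + 22*w + 12)/(5*(4*w^4 - 4*w^3 - 3*w^2 + 2*w + 1))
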